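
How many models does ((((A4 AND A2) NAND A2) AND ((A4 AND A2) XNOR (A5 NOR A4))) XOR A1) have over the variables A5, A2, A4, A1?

Satisfying assignments: (0,0,0,1), (0,0,1,0), (0,1,0,1), (0,1,1,1), (1,0,0,0), (1,0,1,0), (1,1,0,0), (1,1,1,1)
Count: 8 out of 16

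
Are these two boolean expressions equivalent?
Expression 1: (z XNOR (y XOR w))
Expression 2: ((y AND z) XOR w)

No. Counterexample: with z=0, y=0, w=0, Expression 1 = 1 but Expression 2 = 0.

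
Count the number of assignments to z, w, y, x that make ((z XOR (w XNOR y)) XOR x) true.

Satisfying assignments: (0,0,0,0), (0,0,1,1), (0,1,0,1), (0,1,1,0), (1,0,0,1), (1,0,1,0), (1,1,0,0), (1,1,1,1)
Count: 8 out of 16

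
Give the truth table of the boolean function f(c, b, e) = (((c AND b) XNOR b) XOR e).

c | b | e | Output
------------------
0 | 0 | 0 | 1
0 | 0 | 1 | 0
0 | 1 | 0 | 0
0 | 1 | 1 | 1
1 | 0 | 0 | 1
1 | 0 | 1 | 0
1 | 1 | 0 | 1
1 | 1 | 1 | 0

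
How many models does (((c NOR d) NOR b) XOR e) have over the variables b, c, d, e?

Satisfying assignments: (0,0,0,1), (0,0,1,0), (0,1,0,0), (0,1,1,0), (1,0,0,1), (1,0,1,1), (1,1,0,1), (1,1,1,1)
Count: 8 out of 16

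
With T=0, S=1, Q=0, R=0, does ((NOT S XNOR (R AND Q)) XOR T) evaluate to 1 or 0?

Substituting: ((NOT 1 XNOR (0 AND 0)) XOR 0)
= 1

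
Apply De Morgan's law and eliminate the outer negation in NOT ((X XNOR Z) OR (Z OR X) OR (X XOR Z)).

NOT (X XNOR Z) AND NOT (Z OR X) AND NOT (X XOR Z)
De Morgan's: NOT(OR of terms) = AND of negations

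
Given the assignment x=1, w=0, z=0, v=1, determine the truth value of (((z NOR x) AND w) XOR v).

Substituting: (((0 NOR 1) AND 0) XOR 1)
= 1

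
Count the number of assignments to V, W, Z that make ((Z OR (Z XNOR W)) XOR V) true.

Satisfying assignments: (0,0,0), (0,0,1), (0,1,1), (1,1,0)
Count: 4 out of 8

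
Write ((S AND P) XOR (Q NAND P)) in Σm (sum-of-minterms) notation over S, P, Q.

Σm(0, 1, 2, 4, 5, 7) = (NOT S AND NOT P AND NOT Q) OR (NOT S AND NOT P AND Q) OR (NOT S AND P AND NOT Q) OR (S AND NOT P AND NOT Q) OR (S AND NOT P AND Q) OR (S AND P AND Q)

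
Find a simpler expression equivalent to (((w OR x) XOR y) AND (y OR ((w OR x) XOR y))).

By absorption (E AND (E OR v) = E):
= ((w OR x) XOR y)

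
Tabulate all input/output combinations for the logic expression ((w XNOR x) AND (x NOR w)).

x | w | Output
--------------
0 | 0 | 1
0 | 1 | 0
1 | 0 | 0
1 | 1 | 0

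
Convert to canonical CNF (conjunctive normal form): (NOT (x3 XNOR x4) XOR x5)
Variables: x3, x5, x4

(x3 OR x5 OR x4) AND (x3 OR NOT x5 OR NOT x4) AND (NOT x3 OR x5 OR NOT x4) AND (NOT x3 OR NOT x5 OR x4)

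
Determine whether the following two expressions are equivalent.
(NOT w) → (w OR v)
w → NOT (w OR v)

No, Inverse is not equivalent to original (counterexample: w=0, v=0)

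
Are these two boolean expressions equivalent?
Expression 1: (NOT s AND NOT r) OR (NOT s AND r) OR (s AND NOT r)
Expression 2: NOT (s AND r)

Yes, they are equivalent — the two output columns agree on all 4 assignments:
s | r | Expression 1 | Expression 2
-----------------------------------
0 | 0 | 1 | 1
0 | 1 | 1 | 1
1 | 0 | 1 | 1
1 | 1 | 0 | 0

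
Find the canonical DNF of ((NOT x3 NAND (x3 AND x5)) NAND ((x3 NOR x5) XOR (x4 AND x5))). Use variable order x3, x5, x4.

(NOT x3 AND x5 AND NOT x4) OR (x3 AND NOT x5 AND NOT x4) OR (x3 AND NOT x5 AND x4) OR (x3 AND x5 AND NOT x4)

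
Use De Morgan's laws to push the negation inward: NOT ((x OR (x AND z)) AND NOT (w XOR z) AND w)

NOT (x OR (x AND z)) OR (w XOR z) OR NOT w
De Morgan's: NOT(AND of terms) = OR of negations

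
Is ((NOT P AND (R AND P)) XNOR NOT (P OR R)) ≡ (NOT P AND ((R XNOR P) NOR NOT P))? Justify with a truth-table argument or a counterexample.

No. Counterexample: with R=0, P=1, Expression 1 = 1 but Expression 2 = 0.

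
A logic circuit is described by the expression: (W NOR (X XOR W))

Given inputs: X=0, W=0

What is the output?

Substituting: (0 NOR (0 XOR 0))
= 1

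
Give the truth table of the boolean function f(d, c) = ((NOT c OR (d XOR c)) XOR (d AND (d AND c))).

d | c | Output
--------------
0 | 0 | 1
0 | 1 | 1
1 | 0 | 1
1 | 1 | 1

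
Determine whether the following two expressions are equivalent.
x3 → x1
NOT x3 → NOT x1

No, Inverse is not equivalent to original (counterexample: x1=0, x4=0, x3=1)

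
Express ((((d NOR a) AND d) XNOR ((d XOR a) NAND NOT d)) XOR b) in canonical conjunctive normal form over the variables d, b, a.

(d OR b OR a) AND (d OR NOT b OR NOT a) AND (NOT d OR b OR a) AND (NOT d OR b OR NOT a)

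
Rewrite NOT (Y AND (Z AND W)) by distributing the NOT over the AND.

NOT Y OR NOT (Z AND W)
De Morgan's: NOT(AND of terms) = OR of negations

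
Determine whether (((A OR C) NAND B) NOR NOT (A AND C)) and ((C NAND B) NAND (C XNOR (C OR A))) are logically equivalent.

No. Counterexample: with C=0, B=0, A=1, Expression 1 = 0 but Expression 2 = 1.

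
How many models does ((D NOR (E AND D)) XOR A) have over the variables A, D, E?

Satisfying assignments: (0,0,0), (0,0,1), (1,1,0), (1,1,1)
Count: 4 out of 8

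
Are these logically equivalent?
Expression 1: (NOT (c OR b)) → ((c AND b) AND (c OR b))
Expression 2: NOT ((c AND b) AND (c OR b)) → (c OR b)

Yes, Contrapositive is always equivalent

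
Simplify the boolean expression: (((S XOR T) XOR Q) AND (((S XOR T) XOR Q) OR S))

By absorption (E AND (E OR v) = E):
= ((S XOR T) XOR Q)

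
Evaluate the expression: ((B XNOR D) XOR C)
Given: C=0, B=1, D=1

Substituting: ((1 XNOR 1) XOR 0)
= 1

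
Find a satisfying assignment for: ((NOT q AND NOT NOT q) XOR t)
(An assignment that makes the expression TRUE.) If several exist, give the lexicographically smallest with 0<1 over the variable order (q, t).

q=0, t=1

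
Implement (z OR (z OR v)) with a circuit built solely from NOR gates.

((z NOR ((z NOR v) NOR (z NOR v))) NOR (z NOR ((z NOR v) NOR (z NOR v))))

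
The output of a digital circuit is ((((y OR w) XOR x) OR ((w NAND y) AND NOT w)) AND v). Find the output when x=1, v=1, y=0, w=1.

Substituting: ((((0 OR 1) XOR 1) OR ((1 NAND 0) AND NOT 1)) AND 1)
= 0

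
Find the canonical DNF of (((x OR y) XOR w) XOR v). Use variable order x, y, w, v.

(NOT x AND NOT y AND NOT w AND v) OR (NOT x AND NOT y AND w AND NOT v) OR (NOT x AND y AND NOT w AND NOT v) OR (NOT x AND y AND w AND v) OR (x AND NOT y AND NOT w AND NOT v) OR (x AND NOT y AND w AND v) OR (x AND y AND NOT w AND NOT v) OR (x AND y AND w AND v)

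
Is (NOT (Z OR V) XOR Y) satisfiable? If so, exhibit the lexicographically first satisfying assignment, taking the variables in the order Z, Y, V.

Z=0, Y=0, V=0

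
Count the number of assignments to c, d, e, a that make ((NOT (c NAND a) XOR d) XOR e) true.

Satisfying assignments: (0,0,1,0), (0,0,1,1), (0,1,0,0), (0,1,0,1), (1,0,0,1), (1,0,1,0), (1,1,0,0), (1,1,1,1)
Count: 8 out of 16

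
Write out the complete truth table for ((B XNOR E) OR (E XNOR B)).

E | B | Output
--------------
0 | 0 | 1
0 | 1 | 0
1 | 0 | 0
1 | 1 | 1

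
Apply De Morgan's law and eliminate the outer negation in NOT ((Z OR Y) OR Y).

NOT (Z OR Y) AND NOT Y
De Morgan's: NOT(OR of terms) = AND of negations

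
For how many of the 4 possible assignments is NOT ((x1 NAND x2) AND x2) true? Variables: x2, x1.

Satisfying assignments: (0,0), (0,1), (1,1)
Count: 3 out of 4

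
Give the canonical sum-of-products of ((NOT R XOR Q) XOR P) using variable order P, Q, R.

Σm(0, 3, 5, 6) = (NOT P AND NOT Q AND NOT R) OR (NOT P AND Q AND R) OR (P AND NOT Q AND R) OR (P AND Q AND NOT R)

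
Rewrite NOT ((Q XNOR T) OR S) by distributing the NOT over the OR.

NOT (Q XNOR T) AND NOT S
De Morgan's: NOT(OR of terms) = AND of negations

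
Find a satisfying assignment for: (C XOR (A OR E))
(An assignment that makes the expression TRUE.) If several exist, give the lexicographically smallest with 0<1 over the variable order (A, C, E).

A=0, C=0, E=1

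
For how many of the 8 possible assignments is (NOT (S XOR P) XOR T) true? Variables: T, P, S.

Satisfying assignments: (0,0,0), (0,1,1), (1,0,1), (1,1,0)
Count: 4 out of 8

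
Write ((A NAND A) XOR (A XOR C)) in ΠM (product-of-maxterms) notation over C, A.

ΠM(2, 3) = (NOT C OR A) AND (NOT C OR NOT A)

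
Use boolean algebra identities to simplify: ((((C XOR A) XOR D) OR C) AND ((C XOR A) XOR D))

By absorption (E AND (E OR v) = E):
= ((C XOR A) XOR D)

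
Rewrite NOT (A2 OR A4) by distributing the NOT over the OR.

NOT A2 AND NOT A4
De Morgan's: NOT(OR of terms) = AND of negations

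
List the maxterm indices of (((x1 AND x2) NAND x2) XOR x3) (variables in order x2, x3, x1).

ΠM(2, 3, 5, 6) = (x2 OR NOT x3 OR x1) AND (x2 OR NOT x3 OR NOT x1) AND (NOT x2 OR x3 OR NOT x1) AND (NOT x2 OR NOT x3 OR x1)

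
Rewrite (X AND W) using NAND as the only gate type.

((X NAND W) NAND (X NAND W))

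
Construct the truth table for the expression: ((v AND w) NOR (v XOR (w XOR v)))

w | v | Output
--------------
0 | 0 | 1
0 | 1 | 1
1 | 0 | 0
1 | 1 | 0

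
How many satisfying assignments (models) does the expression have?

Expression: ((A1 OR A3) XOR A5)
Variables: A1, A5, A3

Satisfying assignments: (0,0,1), (0,1,0), (1,0,0), (1,0,1)
Count: 4 out of 8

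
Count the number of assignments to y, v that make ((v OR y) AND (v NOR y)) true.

No assignment satisfies the expression.
Count: 0 out of 4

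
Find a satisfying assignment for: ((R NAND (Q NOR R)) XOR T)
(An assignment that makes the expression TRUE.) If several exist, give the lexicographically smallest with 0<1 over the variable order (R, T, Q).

R=0, T=0, Q=0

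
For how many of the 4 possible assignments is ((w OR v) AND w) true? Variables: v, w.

Satisfying assignments: (0,1), (1,1)
Count: 2 out of 4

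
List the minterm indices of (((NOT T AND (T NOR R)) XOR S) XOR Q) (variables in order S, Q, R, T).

Σm(0, 5, 6, 7, 9, 10, 11, 12) = (NOT S AND NOT Q AND NOT R AND NOT T) OR (NOT S AND Q AND NOT R AND T) OR (NOT S AND Q AND R AND NOT T) OR (NOT S AND Q AND R AND T) OR (S AND NOT Q AND NOT R AND T) OR (S AND NOT Q AND R AND NOT T) OR (S AND NOT Q AND R AND T) OR (S AND Q AND NOT R AND NOT T)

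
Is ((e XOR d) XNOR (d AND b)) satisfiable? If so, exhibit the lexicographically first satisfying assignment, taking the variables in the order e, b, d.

e=0, b=0, d=0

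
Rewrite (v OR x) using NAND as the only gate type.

((v NAND v) NAND (x NAND x))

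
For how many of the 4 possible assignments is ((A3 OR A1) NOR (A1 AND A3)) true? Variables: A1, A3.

Satisfying assignments: (0,0)
Count: 1 out of 4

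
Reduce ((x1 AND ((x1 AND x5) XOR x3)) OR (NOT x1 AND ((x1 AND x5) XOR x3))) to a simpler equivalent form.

By distribution ((E AND v) OR (E AND NOT v) = E):
= ((x1 AND x5) XOR x3)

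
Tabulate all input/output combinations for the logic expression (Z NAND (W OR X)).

W | Z | X | Output
------------------
0 | 0 | 0 | 1
0 | 0 | 1 | 1
0 | 1 | 0 | 1
0 | 1 | 1 | 0
1 | 0 | 0 | 1
1 | 0 | 1 | 1
1 | 1 | 0 | 0
1 | 1 | 1 | 0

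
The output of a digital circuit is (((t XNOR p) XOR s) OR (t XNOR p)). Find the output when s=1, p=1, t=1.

Substituting: (((1 XNOR 1) XOR 1) OR (1 XNOR 1))
= 1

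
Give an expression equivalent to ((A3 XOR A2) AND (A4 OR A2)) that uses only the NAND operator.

((((A3 NAND (A3 NAND A2)) NAND (A2 NAND (A3 NAND A2))) NAND ((A4 NAND A4) NAND (A2 NAND A2))) NAND (((A3 NAND (A3 NAND A2)) NAND (A2 NAND (A3 NAND A2))) NAND ((A4 NAND A4) NAND (A2 NAND A2))))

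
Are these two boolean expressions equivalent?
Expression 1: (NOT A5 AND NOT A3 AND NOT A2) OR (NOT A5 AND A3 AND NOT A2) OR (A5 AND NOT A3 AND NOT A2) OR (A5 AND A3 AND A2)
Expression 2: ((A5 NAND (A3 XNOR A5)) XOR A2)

Yes, they are equivalent — the two output columns agree on all 8 assignments:
A5 | A3 | A2 | Expression 1 | Expression 2
------------------------------------------
0 | 0 | 0 | 1 | 1
0 | 0 | 1 | 0 | 0
0 | 1 | 0 | 1 | 1
0 | 1 | 1 | 0 | 0
1 | 0 | 0 | 1 | 1
1 | 0 | 1 | 0 | 0
1 | 1 | 0 | 0 | 0
1 | 1 | 1 | 1 | 1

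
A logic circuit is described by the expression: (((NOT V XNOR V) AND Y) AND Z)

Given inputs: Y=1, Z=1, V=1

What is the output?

Substituting: (((NOT 1 XNOR 1) AND 1) AND 1)
= 0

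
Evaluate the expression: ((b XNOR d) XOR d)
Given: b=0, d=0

Substituting: ((0 XNOR 0) XOR 0)
= 1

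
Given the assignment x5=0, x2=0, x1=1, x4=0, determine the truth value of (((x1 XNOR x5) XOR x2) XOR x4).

Substituting: (((1 XNOR 0) XOR 0) XOR 0)
= 0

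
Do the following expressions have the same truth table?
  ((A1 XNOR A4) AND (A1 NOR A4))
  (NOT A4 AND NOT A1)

Yes, they are equivalent — the two output columns agree on all 4 assignments:
A4 | A1 | Expression 1 | Expression 2
-------------------------------------
0 | 0 | 1 | 1
0 | 1 | 0 | 0
1 | 0 | 0 | 0
1 | 1 | 0 | 0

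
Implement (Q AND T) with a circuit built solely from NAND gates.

((Q NAND T) NAND (Q NAND T))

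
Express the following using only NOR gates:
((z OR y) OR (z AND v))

((((z NOR y) NOR (z NOR y)) NOR ((z NOR z) NOR (v NOR v))) NOR (((z NOR y) NOR (z NOR y)) NOR ((z NOR z) NOR (v NOR v))))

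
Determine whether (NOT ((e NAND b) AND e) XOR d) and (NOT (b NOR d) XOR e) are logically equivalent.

No. Counterexample: with b=0, d=0, e=0, Expression 1 = 1 but Expression 2 = 0.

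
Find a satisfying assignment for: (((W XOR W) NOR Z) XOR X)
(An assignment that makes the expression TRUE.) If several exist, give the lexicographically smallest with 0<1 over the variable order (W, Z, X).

W=0, Z=0, X=0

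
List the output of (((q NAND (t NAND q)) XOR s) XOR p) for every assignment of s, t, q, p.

s | t | q | p | Output
----------------------
0 | 0 | 0 | 0 | 1
0 | 0 | 0 | 1 | 0
0 | 0 | 1 | 0 | 0
0 | 0 | 1 | 1 | 1
0 | 1 | 0 | 0 | 1
0 | 1 | 0 | 1 | 0
0 | 1 | 1 | 0 | 1
0 | 1 | 1 | 1 | 0
1 | 0 | 0 | 0 | 0
1 | 0 | 0 | 1 | 1
1 | 0 | 1 | 0 | 1
1 | 0 | 1 | 1 | 0
1 | 1 | 0 | 0 | 0
1 | 1 | 0 | 1 | 1
1 | 1 | 1 | 0 | 0
1 | 1 | 1 | 1 | 1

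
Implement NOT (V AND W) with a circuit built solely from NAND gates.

(((V NAND W) NAND (V NAND W)) NAND ((V NAND W) NAND (V NAND W)))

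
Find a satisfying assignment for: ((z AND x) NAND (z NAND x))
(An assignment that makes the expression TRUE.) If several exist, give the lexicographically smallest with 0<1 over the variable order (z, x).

z=0, x=0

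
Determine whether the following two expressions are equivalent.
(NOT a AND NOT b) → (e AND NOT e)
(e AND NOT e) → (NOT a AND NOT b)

No, Converse is not equivalent to original (counterexample: b=0, a=0, e=0)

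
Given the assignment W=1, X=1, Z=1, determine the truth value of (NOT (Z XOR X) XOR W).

Substituting: (NOT (1 XOR 1) XOR 1)
= 0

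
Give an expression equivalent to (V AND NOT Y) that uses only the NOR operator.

((V NOR V) NOR ((Y NOR Y) NOR (Y NOR Y)))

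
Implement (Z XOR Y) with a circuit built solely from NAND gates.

((Z NAND (Z NAND Y)) NAND (Y NAND (Z NAND Y)))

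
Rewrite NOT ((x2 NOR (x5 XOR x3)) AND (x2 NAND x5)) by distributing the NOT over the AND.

NOT (x2 NOR (x5 XOR x3)) OR NOT (x2 NAND x5)
De Morgan's: NOT(AND of terms) = OR of negations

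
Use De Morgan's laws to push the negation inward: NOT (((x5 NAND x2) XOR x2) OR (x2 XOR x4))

NOT ((x5 NAND x2) XOR x2) AND NOT (x2 XOR x4)
De Morgan's: NOT(OR of terms) = AND of negations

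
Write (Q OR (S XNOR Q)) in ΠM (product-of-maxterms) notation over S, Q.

ΠM(2) = (NOT S OR Q)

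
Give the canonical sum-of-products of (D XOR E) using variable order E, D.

Σm(1, 2) = (NOT E AND D) OR (E AND NOT D)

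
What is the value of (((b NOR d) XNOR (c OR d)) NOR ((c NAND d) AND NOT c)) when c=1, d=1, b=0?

Substituting: (((0 NOR 1) XNOR (1 OR 1)) NOR ((1 NAND 1) AND NOT 1))
= 1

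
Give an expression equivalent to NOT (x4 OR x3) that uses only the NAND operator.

(((x4 NAND x4) NAND (x3 NAND x3)) NAND ((x4 NAND x4) NAND (x3 NAND x3)))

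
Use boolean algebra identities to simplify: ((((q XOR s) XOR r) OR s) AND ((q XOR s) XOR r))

By absorption (E AND (E OR v) = E):
= ((q XOR s) XOR r)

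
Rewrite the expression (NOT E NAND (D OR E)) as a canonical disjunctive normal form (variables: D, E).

(NOT D AND NOT E) OR (NOT D AND E) OR (D AND E)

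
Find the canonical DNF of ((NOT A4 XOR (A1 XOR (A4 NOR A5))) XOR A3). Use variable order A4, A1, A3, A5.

(NOT A4 AND NOT A1 AND NOT A3 AND A5) OR (NOT A4 AND NOT A1 AND A3 AND NOT A5) OR (NOT A4 AND A1 AND NOT A3 AND NOT A5) OR (NOT A4 AND A1 AND A3 AND A5) OR (A4 AND NOT A1 AND A3 AND NOT A5) OR (A4 AND NOT A1 AND A3 AND A5) OR (A4 AND A1 AND NOT A3 AND NOT A5) OR (A4 AND A1 AND NOT A3 AND A5)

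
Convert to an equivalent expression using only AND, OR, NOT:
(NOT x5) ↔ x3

((NOT x5) AND x3) OR (x5 AND NOT x3)
(Biconditional = both true or both false)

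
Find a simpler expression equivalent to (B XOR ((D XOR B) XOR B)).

By XOR self-cancellation ((E XOR v) XOR v = E):
= (D XOR B)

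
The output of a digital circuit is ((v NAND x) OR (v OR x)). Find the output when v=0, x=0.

Substituting: ((0 NAND 0) OR (0 OR 0))
= 1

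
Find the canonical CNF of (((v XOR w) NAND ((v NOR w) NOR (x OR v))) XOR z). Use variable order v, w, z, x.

(v OR w OR NOT z OR x) AND (v OR w OR NOT z OR NOT x) AND (v OR NOT w OR z OR x) AND (v OR NOT w OR NOT z OR NOT x) AND (NOT v OR w OR NOT z OR x) AND (NOT v OR w OR NOT z OR NOT x) AND (NOT v OR NOT w OR NOT z OR x) AND (NOT v OR NOT w OR NOT z OR NOT x)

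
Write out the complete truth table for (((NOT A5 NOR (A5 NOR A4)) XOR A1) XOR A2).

A4 | A5 | A1 | A2 | Output
--------------------------
0 | 0 | 0 | 0 | 0
0 | 0 | 0 | 1 | 1
0 | 0 | 1 | 0 | 1
0 | 0 | 1 | 1 | 0
0 | 1 | 0 | 0 | 1
0 | 1 | 0 | 1 | 0
0 | 1 | 1 | 0 | 0
0 | 1 | 1 | 1 | 1
1 | 0 | 0 | 0 | 0
1 | 0 | 0 | 1 | 1
1 | 0 | 1 | 0 | 1
1 | 0 | 1 | 1 | 0
1 | 1 | 0 | 0 | 1
1 | 1 | 0 | 1 | 0
1 | 1 | 1 | 0 | 0
1 | 1 | 1 | 1 | 1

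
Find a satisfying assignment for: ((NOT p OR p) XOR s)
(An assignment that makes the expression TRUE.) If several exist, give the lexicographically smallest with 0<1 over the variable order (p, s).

p=0, s=0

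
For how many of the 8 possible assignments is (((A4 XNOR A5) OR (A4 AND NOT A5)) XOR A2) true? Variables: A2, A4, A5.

Satisfying assignments: (0,0,0), (0,1,0), (0,1,1), (1,0,1)
Count: 4 out of 8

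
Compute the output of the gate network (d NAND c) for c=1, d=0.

Substituting: (0 NAND 1)
= 1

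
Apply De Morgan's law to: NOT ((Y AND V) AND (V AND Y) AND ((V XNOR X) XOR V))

NOT (Y AND V) OR NOT (V AND Y) OR NOT ((V XNOR X) XOR V)
De Morgan's: NOT(AND of terms) = OR of negations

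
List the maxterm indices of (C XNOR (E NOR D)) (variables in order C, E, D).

ΠM(0, 5, 6, 7) = (C OR E OR D) AND (NOT C OR E OR NOT D) AND (NOT C OR NOT E OR D) AND (NOT C OR NOT E OR NOT D)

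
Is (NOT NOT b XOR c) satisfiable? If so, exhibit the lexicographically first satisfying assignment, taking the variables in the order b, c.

b=0, c=1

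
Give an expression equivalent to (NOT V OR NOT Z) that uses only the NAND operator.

(((V NAND V) NAND (V NAND V)) NAND ((Z NAND Z) NAND (Z NAND Z)))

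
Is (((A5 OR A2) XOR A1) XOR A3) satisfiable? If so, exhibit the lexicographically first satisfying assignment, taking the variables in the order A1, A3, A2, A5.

A1=0, A3=0, A2=0, A5=1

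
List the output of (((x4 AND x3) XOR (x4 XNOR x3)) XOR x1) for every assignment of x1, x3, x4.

x1 | x3 | x4 | Output
---------------------
0 | 0 | 0 | 1
0 | 0 | 1 | 0
0 | 1 | 0 | 0
0 | 1 | 1 | 0
1 | 0 | 0 | 0
1 | 0 | 1 | 1
1 | 1 | 0 | 1
1 | 1 | 1 | 1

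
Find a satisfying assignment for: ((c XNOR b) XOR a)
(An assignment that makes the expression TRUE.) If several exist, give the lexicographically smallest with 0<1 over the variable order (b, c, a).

b=0, c=0, a=0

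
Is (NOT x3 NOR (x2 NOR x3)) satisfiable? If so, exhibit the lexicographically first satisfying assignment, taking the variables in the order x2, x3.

x2=0, x3=1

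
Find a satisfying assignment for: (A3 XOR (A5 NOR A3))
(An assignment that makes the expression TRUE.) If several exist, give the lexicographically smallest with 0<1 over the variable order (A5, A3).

A5=0, A3=0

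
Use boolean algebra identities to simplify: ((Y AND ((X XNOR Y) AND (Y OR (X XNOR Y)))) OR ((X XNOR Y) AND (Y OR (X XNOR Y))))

By absorption (E OR (E AND v) = E) then absorption (E AND (E OR v) = E):
= (X XNOR Y)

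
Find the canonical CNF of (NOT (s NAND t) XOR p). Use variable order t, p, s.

(t OR p OR s) AND (t OR p OR NOT s) AND (NOT t OR p OR s) AND (NOT t OR NOT p OR NOT s)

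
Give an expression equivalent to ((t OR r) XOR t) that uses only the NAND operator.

((((t NAND t) NAND (r NAND r)) NAND (((t NAND t) NAND (r NAND r)) NAND t)) NAND (t NAND (((t NAND t) NAND (r NAND r)) NAND t)))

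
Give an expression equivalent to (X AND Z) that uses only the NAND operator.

((X NAND Z) NAND (X NAND Z))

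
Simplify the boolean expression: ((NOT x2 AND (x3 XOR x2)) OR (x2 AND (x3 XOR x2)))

By distribution ((E AND v) OR (E AND NOT v) = E):
= (x3 XOR x2)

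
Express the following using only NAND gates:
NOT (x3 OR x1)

(((x3 NAND x3) NAND (x1 NAND x1)) NAND ((x3 NAND x3) NAND (x1 NAND x1)))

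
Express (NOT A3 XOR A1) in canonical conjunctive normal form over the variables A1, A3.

(A1 OR NOT A3) AND (NOT A1 OR A3)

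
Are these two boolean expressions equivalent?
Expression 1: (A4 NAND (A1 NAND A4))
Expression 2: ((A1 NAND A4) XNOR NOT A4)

Yes, they are equivalent — the two output columns agree on all 4 assignments:
A1 | A4 | Expression 1 | Expression 2
-------------------------------------
0 | 0 | 1 | 1
0 | 1 | 0 | 0
1 | 0 | 1 | 1
1 | 1 | 1 | 1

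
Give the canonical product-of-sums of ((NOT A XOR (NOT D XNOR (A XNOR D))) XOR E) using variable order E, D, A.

ΠM(0, 1, 2, 3) = (E OR D OR A) AND (E OR D OR NOT A) AND (E OR NOT D OR A) AND (E OR NOT D OR NOT A)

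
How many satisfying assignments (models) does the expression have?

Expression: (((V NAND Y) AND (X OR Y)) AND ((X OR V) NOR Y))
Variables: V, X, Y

No assignment satisfies the expression.
Count: 0 out of 8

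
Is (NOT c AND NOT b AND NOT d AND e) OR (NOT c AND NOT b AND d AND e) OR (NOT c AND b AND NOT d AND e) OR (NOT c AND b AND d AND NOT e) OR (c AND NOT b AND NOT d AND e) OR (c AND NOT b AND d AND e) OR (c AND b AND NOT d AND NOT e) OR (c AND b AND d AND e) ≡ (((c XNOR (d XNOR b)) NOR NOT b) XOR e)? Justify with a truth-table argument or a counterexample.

Yes, they are equivalent — the two output columns agree on all 16 assignments:
c | b | d | e | Expression 1 | Expression 2
-------------------------------------------
0 | 0 | 0 | 0 | 0 | 0
0 | 0 | 0 | 1 | 1 | 1
0 | 0 | 1 | 0 | 0 | 0
0 | 0 | 1 | 1 | 1 | 1
0 | 1 | 0 | 0 | 0 | 0
0 | 1 | 0 | 1 | 1 | 1
0 | 1 | 1 | 0 | 1 | 1
0 | 1 | 1 | 1 | 0 | 0
1 | 0 | 0 | 0 | 0 | 0
1 | 0 | 0 | 1 | 1 | 1
1 | 0 | 1 | 0 | 0 | 0
1 | 0 | 1 | 1 | 1 | 1
1 | 1 | 0 | 0 | 1 | 1
1 | 1 | 0 | 1 | 0 | 0
1 | 1 | 1 | 0 | 0 | 0
1 | 1 | 1 | 1 | 1 | 1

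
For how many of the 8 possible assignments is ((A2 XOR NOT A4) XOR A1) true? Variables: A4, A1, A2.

Satisfying assignments: (0,0,0), (0,1,1), (1,0,1), (1,1,0)
Count: 4 out of 8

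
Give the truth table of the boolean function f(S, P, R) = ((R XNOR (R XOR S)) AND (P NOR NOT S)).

S | P | R | Output
------------------
0 | 0 | 0 | 0
0 | 0 | 1 | 0
0 | 1 | 0 | 0
0 | 1 | 1 | 0
1 | 0 | 0 | 0
1 | 0 | 1 | 0
1 | 1 | 0 | 0
1 | 1 | 1 | 0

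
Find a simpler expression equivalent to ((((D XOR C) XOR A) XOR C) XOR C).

By XOR self-cancellation ((E XOR v) XOR v = E):
= ((D XOR C) XOR A)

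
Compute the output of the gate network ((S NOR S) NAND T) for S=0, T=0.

Substituting: ((0 NOR 0) NAND 0)
= 1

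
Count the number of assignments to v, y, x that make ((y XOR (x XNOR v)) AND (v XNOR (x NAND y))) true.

Satisfying assignments: (0,1,1), (1,0,1), (1,1,0)
Count: 3 out of 8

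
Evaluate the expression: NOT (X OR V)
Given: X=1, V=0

Substituting: NOT (1 OR 0)
= 0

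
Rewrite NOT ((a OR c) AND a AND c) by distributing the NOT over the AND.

NOT (a OR c) OR NOT a OR NOT c
De Morgan's: NOT(AND of terms) = OR of negations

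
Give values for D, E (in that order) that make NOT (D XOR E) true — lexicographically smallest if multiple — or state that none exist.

D=0, E=0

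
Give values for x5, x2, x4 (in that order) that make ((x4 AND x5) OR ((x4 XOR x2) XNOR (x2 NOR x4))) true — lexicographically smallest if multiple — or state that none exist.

x5=0, x2=1, x4=1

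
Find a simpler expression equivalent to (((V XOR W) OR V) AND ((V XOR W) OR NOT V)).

By distribution ((E OR v) AND (E OR NOT v) = E):
= (V XOR W)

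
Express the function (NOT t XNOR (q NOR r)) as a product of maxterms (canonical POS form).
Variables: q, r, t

ΠM(1, 2, 4, 6) = (q OR r OR NOT t) AND (q OR NOT r OR t) AND (NOT q OR r OR t) AND (NOT q OR NOT r OR t)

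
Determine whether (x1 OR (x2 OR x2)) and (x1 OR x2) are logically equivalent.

Yes, they are equivalent — the two output columns agree on all 4 assignments:
x1 | x2 | Expression 1 | Expression 2
-------------------------------------
0 | 0 | 0 | 0
0 | 1 | 1 | 1
1 | 0 | 1 | 1
1 | 1 | 1 | 1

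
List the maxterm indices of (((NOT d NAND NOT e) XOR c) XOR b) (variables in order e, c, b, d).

ΠM(0, 3, 5, 6, 10, 11, 12, 13) = (e OR c OR b OR d) AND (e OR c OR NOT b OR NOT d) AND (e OR NOT c OR b OR NOT d) AND (e OR NOT c OR NOT b OR d) AND (NOT e OR c OR NOT b OR d) AND (NOT e OR c OR NOT b OR NOT d) AND (NOT e OR NOT c OR b OR d) AND (NOT e OR NOT c OR b OR NOT d)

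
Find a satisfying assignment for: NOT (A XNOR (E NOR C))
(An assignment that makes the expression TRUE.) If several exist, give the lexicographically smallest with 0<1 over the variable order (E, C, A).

E=0, C=0, A=0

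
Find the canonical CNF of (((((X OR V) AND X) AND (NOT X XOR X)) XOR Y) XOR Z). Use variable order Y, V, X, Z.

(Y OR V OR X OR Z) AND (Y OR V OR NOT X OR NOT Z) AND (Y OR NOT V OR X OR Z) AND (Y OR NOT V OR NOT X OR NOT Z) AND (NOT Y OR V OR X OR NOT Z) AND (NOT Y OR V OR NOT X OR Z) AND (NOT Y OR NOT V OR X OR NOT Z) AND (NOT Y OR NOT V OR NOT X OR Z)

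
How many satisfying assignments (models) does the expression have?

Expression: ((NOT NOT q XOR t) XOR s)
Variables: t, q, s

Satisfying assignments: (0,0,1), (0,1,0), (1,0,0), (1,1,1)
Count: 4 out of 8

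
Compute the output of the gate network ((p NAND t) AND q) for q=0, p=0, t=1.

Substituting: ((0 NAND 1) AND 0)
= 0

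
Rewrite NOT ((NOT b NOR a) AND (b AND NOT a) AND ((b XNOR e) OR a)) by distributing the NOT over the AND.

NOT (NOT b NOR a) OR NOT (b AND NOT a) OR NOT ((b XNOR e) OR a)
De Morgan's: NOT(AND of terms) = OR of negations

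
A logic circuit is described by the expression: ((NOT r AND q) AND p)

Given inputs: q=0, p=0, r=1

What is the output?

Substituting: ((NOT 1 AND 0) AND 0)
= 0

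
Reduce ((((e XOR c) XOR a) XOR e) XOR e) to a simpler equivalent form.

By XOR self-cancellation ((E XOR v) XOR v = E):
= ((e XOR c) XOR a)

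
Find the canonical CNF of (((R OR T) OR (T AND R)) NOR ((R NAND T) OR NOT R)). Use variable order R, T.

(R OR T) AND (R OR NOT T) AND (NOT R OR T) AND (NOT R OR NOT T)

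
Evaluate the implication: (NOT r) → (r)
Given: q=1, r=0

Antecedent (NOT r) = 1; consequent (r) = 0.
1 → 0 = 0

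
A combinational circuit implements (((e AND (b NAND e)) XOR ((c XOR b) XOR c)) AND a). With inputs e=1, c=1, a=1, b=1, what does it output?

Substituting: (((1 AND (1 NAND 1)) XOR ((1 XOR 1) XOR 1)) AND 1)
= 1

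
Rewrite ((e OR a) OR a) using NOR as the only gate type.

((((e NOR a) NOR (e NOR a)) NOR a) NOR (((e NOR a) NOR (e NOR a)) NOR a))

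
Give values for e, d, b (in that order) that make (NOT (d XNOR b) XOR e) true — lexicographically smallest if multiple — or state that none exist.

e=0, d=0, b=1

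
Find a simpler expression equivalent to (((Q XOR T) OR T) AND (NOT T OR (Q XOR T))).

By distribution ((E OR v) AND (E OR NOT v) = E):
= (Q XOR T)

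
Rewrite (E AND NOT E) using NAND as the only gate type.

((E NAND (E NAND E)) NAND (E NAND (E NAND E)))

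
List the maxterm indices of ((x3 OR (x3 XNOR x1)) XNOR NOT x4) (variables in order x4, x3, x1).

ΠM(1, 4, 6, 7) = (x4 OR x3 OR NOT x1) AND (NOT x4 OR x3 OR x1) AND (NOT x4 OR NOT x3 OR x1) AND (NOT x4 OR NOT x3 OR NOT x1)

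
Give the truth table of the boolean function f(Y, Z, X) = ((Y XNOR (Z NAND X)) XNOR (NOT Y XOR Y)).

Y | Z | X | Output
------------------
0 | 0 | 0 | 0
0 | 0 | 1 | 0
0 | 1 | 0 | 0
0 | 1 | 1 | 1
1 | 0 | 0 | 1
1 | 0 | 1 | 1
1 | 1 | 0 | 1
1 | 1 | 1 | 0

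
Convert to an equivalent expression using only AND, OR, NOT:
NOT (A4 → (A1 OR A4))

A4 AND NOT (A1 OR A4)
(Negated implication: NOT(A → B) = A AND NOT B)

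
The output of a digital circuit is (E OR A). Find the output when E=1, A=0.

Substituting: (1 OR 0)
= 1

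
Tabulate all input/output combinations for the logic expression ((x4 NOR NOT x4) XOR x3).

x4 | x3 | Output
----------------
0 | 0 | 0
0 | 1 | 1
1 | 0 | 0
1 | 1 | 1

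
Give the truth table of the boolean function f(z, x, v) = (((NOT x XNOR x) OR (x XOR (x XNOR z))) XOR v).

z | x | v | Output
------------------
0 | 0 | 0 | 1
0 | 0 | 1 | 0
0 | 1 | 0 | 1
0 | 1 | 1 | 0
1 | 0 | 0 | 0
1 | 0 | 1 | 1
1 | 1 | 0 | 0
1 | 1 | 1 | 1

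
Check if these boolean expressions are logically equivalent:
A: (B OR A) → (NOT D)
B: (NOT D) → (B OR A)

No, Converse is not equivalent to original (counterexample: D=0, A=0, B=0)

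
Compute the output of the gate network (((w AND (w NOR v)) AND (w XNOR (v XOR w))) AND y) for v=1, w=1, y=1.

Substituting: (((1 AND (1 NOR 1)) AND (1 XNOR (1 XOR 1))) AND 1)
= 0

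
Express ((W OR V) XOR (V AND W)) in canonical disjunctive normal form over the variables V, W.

(NOT V AND W) OR (V AND NOT W)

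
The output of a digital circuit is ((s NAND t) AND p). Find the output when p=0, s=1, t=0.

Substituting: ((1 NAND 0) AND 0)
= 0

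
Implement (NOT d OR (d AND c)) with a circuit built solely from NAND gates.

(((d NAND d) NAND (d NAND d)) NAND (((d NAND c) NAND (d NAND c)) NAND ((d NAND c) NAND (d NAND c))))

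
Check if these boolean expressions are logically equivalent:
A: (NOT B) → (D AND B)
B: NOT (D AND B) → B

Yes, Contrapositive is always equivalent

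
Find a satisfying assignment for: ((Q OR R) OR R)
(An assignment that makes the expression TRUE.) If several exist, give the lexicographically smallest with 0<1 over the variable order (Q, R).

Q=0, R=1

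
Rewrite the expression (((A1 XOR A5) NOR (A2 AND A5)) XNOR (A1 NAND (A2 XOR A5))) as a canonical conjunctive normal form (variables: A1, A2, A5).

(A1 OR A2 OR NOT A5) AND (A1 OR NOT A2 OR NOT A5) AND (NOT A1 OR A2 OR A5) AND (NOT A1 OR A2 OR NOT A5) AND (NOT A1 OR NOT A2 OR NOT A5)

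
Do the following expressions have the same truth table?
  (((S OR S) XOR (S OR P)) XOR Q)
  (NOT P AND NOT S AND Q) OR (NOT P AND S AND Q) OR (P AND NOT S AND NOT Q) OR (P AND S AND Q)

Yes, they are equivalent — the two output columns agree on all 8 assignments:
P | S | Q | Expression 1 | Expression 2
---------------------------------------
0 | 0 | 0 | 0 | 0
0 | 0 | 1 | 1 | 1
0 | 1 | 0 | 0 | 0
0 | 1 | 1 | 1 | 1
1 | 0 | 0 | 1 | 1
1 | 0 | 1 | 0 | 0
1 | 1 | 0 | 0 | 0
1 | 1 | 1 | 1 | 1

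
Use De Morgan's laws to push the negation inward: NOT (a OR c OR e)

NOT a AND NOT c AND NOT e
De Morgan's: NOT(OR of terms) = AND of negations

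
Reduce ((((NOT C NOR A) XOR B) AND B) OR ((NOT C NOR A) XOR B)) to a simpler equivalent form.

By absorption (E OR (E AND v) = E):
= ((NOT C NOR A) XOR B)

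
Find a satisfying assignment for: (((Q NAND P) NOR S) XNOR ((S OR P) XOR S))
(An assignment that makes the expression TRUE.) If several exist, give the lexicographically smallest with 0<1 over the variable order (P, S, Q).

P=0, S=0, Q=0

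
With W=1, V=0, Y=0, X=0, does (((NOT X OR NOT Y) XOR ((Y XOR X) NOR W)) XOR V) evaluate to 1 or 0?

Substituting: (((NOT 0 OR NOT 0) XOR ((0 XOR 0) NOR 1)) XOR 0)
= 1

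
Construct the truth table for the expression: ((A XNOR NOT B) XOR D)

D | B | A | Output
------------------
0 | 0 | 0 | 0
0 | 0 | 1 | 1
0 | 1 | 0 | 1
0 | 1 | 1 | 0
1 | 0 | 0 | 1
1 | 0 | 1 | 0
1 | 1 | 0 | 0
1 | 1 | 1 | 1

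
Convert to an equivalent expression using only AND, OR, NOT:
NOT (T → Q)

T AND NOT Q
(Negated implication: NOT(A → B) = A AND NOT B)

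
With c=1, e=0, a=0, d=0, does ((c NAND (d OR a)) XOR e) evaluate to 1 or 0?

Substituting: ((1 NAND (0 OR 0)) XOR 0)
= 1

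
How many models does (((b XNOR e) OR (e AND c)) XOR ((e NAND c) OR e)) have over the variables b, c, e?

Satisfying assignments: (0,0,1), (1,0,0), (1,1,0)
Count: 3 out of 8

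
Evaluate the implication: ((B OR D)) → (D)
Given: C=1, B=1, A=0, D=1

Antecedent ((B OR D)) = 1; consequent (D) = 1.
1 → 1 = 1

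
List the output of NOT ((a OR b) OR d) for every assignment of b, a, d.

b | a | d | Output
------------------
0 | 0 | 0 | 1
0 | 0 | 1 | 0
0 | 1 | 0 | 0
0 | 1 | 1 | 0
1 | 0 | 0 | 0
1 | 0 | 1 | 0
1 | 1 | 0 | 0
1 | 1 | 1 | 0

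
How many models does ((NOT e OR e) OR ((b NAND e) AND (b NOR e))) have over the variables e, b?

Satisfying assignments: (0,0), (0,1), (1,0), (1,1)
Count: 4 out of 4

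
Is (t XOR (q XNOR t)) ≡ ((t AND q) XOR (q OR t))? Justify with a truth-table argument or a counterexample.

No. Counterexample: with q=0, t=0, Expression 1 = 1 but Expression 2 = 0.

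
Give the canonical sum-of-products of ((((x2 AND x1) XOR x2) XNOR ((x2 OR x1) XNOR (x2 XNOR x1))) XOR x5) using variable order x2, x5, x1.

Σm(0, 1, 6, 7) = (NOT x2 AND NOT x5 AND NOT x1) OR (NOT x2 AND NOT x5 AND x1) OR (x2 AND x5 AND NOT x1) OR (x2 AND x5 AND x1)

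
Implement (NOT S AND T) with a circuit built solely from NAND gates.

(((S NAND S) NAND T) NAND ((S NAND S) NAND T))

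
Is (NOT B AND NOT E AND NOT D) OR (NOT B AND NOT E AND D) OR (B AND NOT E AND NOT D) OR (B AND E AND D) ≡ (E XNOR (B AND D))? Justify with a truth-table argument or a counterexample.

Yes, they are equivalent — the two output columns agree on all 8 assignments:
B | E | D | Expression 1 | Expression 2
---------------------------------------
0 | 0 | 0 | 1 | 1
0 | 0 | 1 | 1 | 1
0 | 1 | 0 | 0 | 0
0 | 1 | 1 | 0 | 0
1 | 0 | 0 | 1 | 1
1 | 0 | 1 | 0 | 0
1 | 1 | 0 | 0 | 0
1 | 1 | 1 | 1 | 1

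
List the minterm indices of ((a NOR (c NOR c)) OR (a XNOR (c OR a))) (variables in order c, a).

Σm(0, 1, 2, 3) = (NOT c AND NOT a) OR (NOT c AND a) OR (c AND NOT a) OR (c AND a)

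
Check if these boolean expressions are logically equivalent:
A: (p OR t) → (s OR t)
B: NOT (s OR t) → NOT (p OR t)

Yes, Contrapositive is always equivalent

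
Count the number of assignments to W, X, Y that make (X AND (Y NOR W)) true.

Satisfying assignments: (0,1,0)
Count: 1 out of 8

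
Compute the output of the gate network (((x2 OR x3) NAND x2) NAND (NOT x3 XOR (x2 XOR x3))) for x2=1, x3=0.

Substituting: (((1 OR 0) NAND 1) NAND (NOT 0 XOR (1 XOR 0)))
= 1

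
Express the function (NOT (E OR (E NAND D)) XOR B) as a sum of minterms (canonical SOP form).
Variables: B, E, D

Σm(4, 5, 6, 7) = (B AND NOT E AND NOT D) OR (B AND NOT E AND D) OR (B AND E AND NOT D) OR (B AND E AND D)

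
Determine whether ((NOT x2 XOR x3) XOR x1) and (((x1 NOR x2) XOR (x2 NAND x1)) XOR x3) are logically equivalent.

No. Counterexample: with x2=0, x3=0, x1=0, Expression 1 = 1 but Expression 2 = 0.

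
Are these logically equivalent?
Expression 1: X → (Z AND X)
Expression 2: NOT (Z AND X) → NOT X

Yes, Contrapositive is always equivalent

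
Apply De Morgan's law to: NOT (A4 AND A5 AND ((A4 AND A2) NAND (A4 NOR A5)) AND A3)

NOT A4 OR NOT A5 OR NOT ((A4 AND A2) NAND (A4 NOR A5)) OR NOT A3
De Morgan's: NOT(AND of terms) = OR of negations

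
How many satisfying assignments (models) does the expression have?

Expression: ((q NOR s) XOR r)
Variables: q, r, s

Satisfying assignments: (0,0,0), (0,1,1), (1,1,0), (1,1,1)
Count: 4 out of 8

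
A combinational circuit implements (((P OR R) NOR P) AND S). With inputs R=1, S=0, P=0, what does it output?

Substituting: (((0 OR 1) NOR 0) AND 0)
= 0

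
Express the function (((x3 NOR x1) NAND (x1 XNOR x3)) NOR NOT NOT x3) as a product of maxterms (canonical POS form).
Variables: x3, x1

ΠM(1, 2, 3) = (x3 OR NOT x1) AND (NOT x3 OR x1) AND (NOT x3 OR NOT x1)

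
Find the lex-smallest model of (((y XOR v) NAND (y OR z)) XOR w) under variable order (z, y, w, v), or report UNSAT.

z=0, y=0, w=0, v=0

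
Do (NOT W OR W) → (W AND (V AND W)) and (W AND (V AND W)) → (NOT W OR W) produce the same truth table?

No, Converse is not equivalent to original (counterexample: V=0, W=0)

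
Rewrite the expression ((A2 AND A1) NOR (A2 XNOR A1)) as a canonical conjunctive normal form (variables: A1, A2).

(A1 OR A2) AND (NOT A1 OR NOT A2)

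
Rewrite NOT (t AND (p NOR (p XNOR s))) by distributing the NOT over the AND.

NOT t OR NOT (p NOR (p XNOR s))
De Morgan's: NOT(AND of terms) = OR of negations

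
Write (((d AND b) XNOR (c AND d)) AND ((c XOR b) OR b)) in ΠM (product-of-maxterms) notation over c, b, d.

ΠM(0, 1, 3, 5) = (c OR b OR d) AND (c OR b OR NOT d) AND (c OR NOT b OR NOT d) AND (NOT c OR b OR NOT d)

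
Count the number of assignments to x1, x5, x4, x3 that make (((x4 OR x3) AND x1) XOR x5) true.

Satisfying assignments: (0,1,0,0), (0,1,0,1), (0,1,1,0), (0,1,1,1), (1,0,0,1), (1,0,1,0), (1,0,1,1), (1,1,0,0)
Count: 8 out of 16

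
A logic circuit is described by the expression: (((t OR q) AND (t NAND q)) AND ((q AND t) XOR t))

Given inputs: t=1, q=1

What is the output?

Substituting: (((1 OR 1) AND (1 NAND 1)) AND ((1 AND 1) XOR 1))
= 0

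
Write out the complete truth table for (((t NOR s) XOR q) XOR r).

t | q | r | s | Output
----------------------
0 | 0 | 0 | 0 | 1
0 | 0 | 0 | 1 | 0
0 | 0 | 1 | 0 | 0
0 | 0 | 1 | 1 | 1
0 | 1 | 0 | 0 | 0
0 | 1 | 0 | 1 | 1
0 | 1 | 1 | 0 | 1
0 | 1 | 1 | 1 | 0
1 | 0 | 0 | 0 | 0
1 | 0 | 0 | 1 | 0
1 | 0 | 1 | 0 | 1
1 | 0 | 1 | 1 | 1
1 | 1 | 0 | 0 | 1
1 | 1 | 0 | 1 | 1
1 | 1 | 1 | 0 | 0
1 | 1 | 1 | 1 | 0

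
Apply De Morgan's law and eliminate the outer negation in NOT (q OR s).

NOT q AND NOT s
De Morgan's: NOT(OR of terms) = AND of negations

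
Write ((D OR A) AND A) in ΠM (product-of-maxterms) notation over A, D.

ΠM(0, 1) = (A OR D) AND (A OR NOT D)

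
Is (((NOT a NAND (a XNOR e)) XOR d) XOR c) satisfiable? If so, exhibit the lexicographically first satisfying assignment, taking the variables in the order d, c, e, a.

d=0, c=0, e=0, a=1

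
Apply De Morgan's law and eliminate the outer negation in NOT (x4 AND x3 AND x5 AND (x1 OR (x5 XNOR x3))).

NOT x4 OR NOT x3 OR NOT x5 OR NOT (x1 OR (x5 XNOR x3))
De Morgan's: NOT(AND of terms) = OR of negations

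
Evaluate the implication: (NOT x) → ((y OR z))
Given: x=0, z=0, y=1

Antecedent (NOT x) = 1; consequent ((y OR z)) = 1.
1 → 1 = 1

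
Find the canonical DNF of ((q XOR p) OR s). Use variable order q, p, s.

(NOT q AND NOT p AND s) OR (NOT q AND p AND NOT s) OR (NOT q AND p AND s) OR (q AND NOT p AND NOT s) OR (q AND NOT p AND s) OR (q AND p AND s)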